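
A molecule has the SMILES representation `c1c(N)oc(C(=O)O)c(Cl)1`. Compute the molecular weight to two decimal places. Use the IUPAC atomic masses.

Atom tally by fragment:
  furan ring core → C:4 H:4 O:1
  (− 3 ring H displaced by substituents)
  + NH2 → N:1 H:2
  + COOH → C:1 H:1 O:2
  + Cl → Cl:1
Element totals:
  C: 5
  H: 4
  Cl: 1
  N: 1
  O: 3
Molecular formula: C5H4ClNO3.
  M = 5(12.011) + 4(1.008) + 35.45 + 14.007 + 3(15.999)
    = 60.055 + 4.032 + 35.450 + 14.007 + 47.997 = 161.541

161.54 g/mol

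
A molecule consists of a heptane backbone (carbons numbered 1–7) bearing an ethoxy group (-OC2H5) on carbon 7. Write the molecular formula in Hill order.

Atom tally by fragment:
  CH3 → C:1 H:3
  CH2 → C:1 H:2
  CH2 → C:1 H:2
  CH2 → C:1 H:2
  CH2 → C:1 H:2
  CH2 → C:1 H:2
  CH2OC2H5 → C:3 H:7 O:1
Element totals:
  C: 9
  H: 20
  O: 1

C9H20O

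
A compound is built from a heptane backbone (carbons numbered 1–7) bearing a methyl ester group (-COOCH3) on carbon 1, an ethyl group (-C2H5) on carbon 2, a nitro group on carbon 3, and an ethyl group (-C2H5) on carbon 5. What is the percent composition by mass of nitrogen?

5.40%

Atom tally by fragment:
  CH3OOCCH2 → C:3 H:5 O:2
  CH(C2H5) → C:3 H:6
  CH(NO2) → C:1 H:1 N:1 O:2
  CH2 → C:1 H:2
  CH(C2H5) → C:3 H:6
  CH2 → C:1 H:2
  CH3 → C:1 H:3
Element totals:
  C: 13
  H: 25
  N: 1
  O: 4
Molecular formula: C13H25NO4.
Molar mass = 259.346 g/mol.
Mass from N: 1 × 14.007 = 14.007 g/mol.
%N = 14.007 / 259.346 × 100 = 5.40%.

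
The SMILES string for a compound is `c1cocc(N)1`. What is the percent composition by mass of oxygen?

Atom tally by fragment:
  furan ring core → C:4 H:4 O:1
  (− 1 ring H displaced by substituents)
  + NH2 → N:1 H:2
Element totals:
  C: 4
  H: 5
  N: 1
  O: 1
Molecular formula: C4H5NO.
Molar mass = 83.090 g/mol.
Mass from O: 1 × 15.999 = 15.999 g/mol.
%O = 15.999 / 83.090 × 100 = 19.26%.

19.26%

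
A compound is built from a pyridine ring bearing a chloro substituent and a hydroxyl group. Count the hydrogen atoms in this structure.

Atom tally by fragment:
  pyridine ring core → C:5 H:5 N:1
  (− 2 ring H displaced by substituents)
  + Cl → Cl:1
  + OH → O:1 H:1
Element totals:
  C: 5
  H: 4
  Cl: 1
  N: 1
  O: 1

4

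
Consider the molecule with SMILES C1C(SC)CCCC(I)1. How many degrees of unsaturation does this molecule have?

1

Atom tally by fragment:
  cyclohexane ring core → C:6 H:12
  (− 2 ring H displaced by substituents)
  + SCH3 → C:1 H:3 S:1
  + I → I:1
Element totals:
  C: 7
  H: 13
  I: 1
  S: 1
Molecular formula: C7H13IS.
DoU = (2C + 2 + N − H − X) / 2 = (2·7 + 2 + 0 − 13 − 1) / 2 = 1.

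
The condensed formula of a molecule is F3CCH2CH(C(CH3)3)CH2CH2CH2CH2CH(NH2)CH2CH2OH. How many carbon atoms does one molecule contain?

Atom tally by fragment:
  F3CCH2 → C:2 H:2 F:3
  CH(C(CH3)3) → C:5 H:10
  CH2 → C:1 H:2
  CH2 → C:1 H:2
  CH2 → C:1 H:2
  CH2 → C:1 H:2
  CH(NH2) → C:1 H:3 N:1
  CH2CH2OH → C:2 H:5 O:1
Element totals:
  C: 14
  H: 28
  F: 3
  N: 1
  O: 1

14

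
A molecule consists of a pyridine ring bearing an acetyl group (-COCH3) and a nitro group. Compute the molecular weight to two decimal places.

Atom tally by fragment:
  pyridine ring core → C:5 H:5 N:1
  (− 2 ring H displaced by substituents)
  + COCH3 → C:2 H:3 O:1
  + NO2 → N:1 O:2
Element totals:
  C: 7
  H: 6
  N: 2
  O: 3
Molecular formula: C7H6N2O3.
  M = 7(12.011) + 6(1.008) + 2(14.007) + 3(15.999)
    = 84.077 + 6.048 + 28.014 + 47.997 = 166.136

166.14 g/mol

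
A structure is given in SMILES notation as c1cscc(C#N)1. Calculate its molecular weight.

109.15 g/mol

Atom tally by fragment:
  thiophene ring core → C:4 H:4 S:1
  (− 1 ring H displaced by substituents)
  + CN → C:1 N:1
Element totals:
  C: 5
  H: 3
  N: 1
  S: 1
Molecular formula: C5H3NS.
  M = 5(12.011) + 3(1.008) + 14.007 + 32.06
    = 60.055 + 3.024 + 14.007 + 32.060 = 109.146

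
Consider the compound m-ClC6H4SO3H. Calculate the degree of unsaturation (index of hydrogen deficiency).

Atom tally by fragment:
  benzene ring core → C:6 H:6
  (− 2 ring H displaced by substituents)
  + Cl → Cl:1
  + SO3H → S:1 O:3 H:1
Element totals:
  C: 6
  H: 5
  Cl: 1
  O: 3
  S: 1
Molecular formula: C6H5ClO3S.
DoU = (2C + 2 + N − H − X) / 2 = (2·6 + 2 + 0 − 5 − 1) / 2 = 4.

4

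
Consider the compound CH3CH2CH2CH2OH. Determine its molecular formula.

C4H10O

Atom tally by fragment:
  CH3 → C:1 H:3
  CH2 → C:1 H:2
  CH2CH2OH → C:2 H:5 O:1
Element totals:
  C: 4
  H: 10
  O: 1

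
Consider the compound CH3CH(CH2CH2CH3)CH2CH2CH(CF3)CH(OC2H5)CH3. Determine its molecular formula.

Atom tally by fragment:
  CH3 → C:1 H:3
  CH(CH2CH2CH3) → C:4 H:8
  CH2 → C:1 H:2
  CH2 → C:1 H:2
  CH(CF3) → C:2 H:1 F:3
  CH(OC2H5) → C:3 H:6 O:1
  CH3 → C:1 H:3
Element totals:
  C: 13
  H: 25
  F: 3
  O: 1

C13H25F3O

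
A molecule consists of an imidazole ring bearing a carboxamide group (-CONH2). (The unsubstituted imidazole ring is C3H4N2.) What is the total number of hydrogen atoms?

5

Atom tally by fragment:
  imidazole ring core → C:3 H:4 N:2
  (− 1 ring H displaced by substituents)
  + CONH2 → C:1 H:2 O:1 N:1
Element totals:
  C: 4
  H: 5
  N: 3
  O: 1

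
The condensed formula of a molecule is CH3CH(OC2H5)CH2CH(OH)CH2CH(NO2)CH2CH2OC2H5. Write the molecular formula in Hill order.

Atom tally by fragment:
  CH3 → C:1 H:3
  CH(OC2H5) → C:3 H:6 O:1
  CH2 → C:1 H:2
  CH(OH) → C:1 H:2 O:1
  CH2 → C:1 H:2
  CH(NO2) → C:1 H:1 N:1 O:2
  CH2 → C:1 H:2
  CH2OC2H5 → C:3 H:7 O:1
Element totals:
  C: 12
  H: 25
  N: 1
  O: 5

C12H25NO5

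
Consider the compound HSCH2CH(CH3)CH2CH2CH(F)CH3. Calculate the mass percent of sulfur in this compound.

Atom tally by fragment:
  HSCH2 → C:1 H:3 S:1
  CH(CH3) → C:2 H:4
  CH2 → C:1 H:2
  CH2 → C:1 H:2
  CH(F) → C:1 H:1 F:1
  CH3 → C:1 H:3
Element totals:
  C: 7
  H: 15
  F: 1
  S: 1
Molecular formula: C7H15FS.
Molar mass = 150.255 g/mol.
Mass from S: 1 × 32.06 = 32.060 g/mol.
%S = 32.060 / 150.255 × 100 = 21.34%.

21.34%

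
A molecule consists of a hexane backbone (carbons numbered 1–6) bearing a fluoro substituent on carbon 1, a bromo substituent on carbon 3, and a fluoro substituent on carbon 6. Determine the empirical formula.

C6H11BrF2

Atom tally by fragment:
  FCH2 → C:1 H:2 F:1
  CH2 → C:1 H:2
  CH(Br) → C:1 H:1 Br:1
  CH2 → C:1 H:2
  CH2 → C:1 H:2
  CH2F → C:1 H:2 F:1
Element totals:
  C: 6
  H: 11
  Br: 1
  F: 2
Molecular formula: C6H11BrF2.
gcd of subscripts (1, 6, 2, 11) = 1, so the empirical formula equals the molecular formula.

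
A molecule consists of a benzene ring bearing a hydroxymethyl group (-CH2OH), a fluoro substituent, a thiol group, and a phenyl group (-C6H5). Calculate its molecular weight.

Atom tally by fragment:
  benzene ring core → C:6 H:6
  (− 4 ring H displaced by substituents)
  + CH2OH → C:1 H:3 O:1
  + F → F:1
  + SH → S:1 H:1
  + C6H5 → C:6 H:5
Element totals:
  C: 13
  H: 11
  F: 1
  O: 1
  S: 1
Molecular formula: C13H11FOS.
  M = 13(12.011) + 11(1.008) + 18.998 + 15.999 + 32.06
    = 156.143 + 11.088 + 18.998 + 15.999 + 32.060 = 234.288

234.29 g/mol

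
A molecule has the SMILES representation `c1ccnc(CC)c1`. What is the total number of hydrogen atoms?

9

Atom tally by fragment:
  pyridine ring core → C:5 H:5 N:1
  (− 1 ring H displaced by substituents)
  + C2H5 → C:2 H:5
Element totals:
  C: 7
  H: 9
  N: 1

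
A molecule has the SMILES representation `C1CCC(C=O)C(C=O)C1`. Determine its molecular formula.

C8H12O2

Atom tally by fragment:
  cyclohexane ring core → C:6 H:12
  (− 2 ring H displaced by substituents)
  + CHO → C:1 H:1 O:1
  + CHO → C:1 H:1 O:1
Element totals:
  C: 8
  H: 12
  O: 2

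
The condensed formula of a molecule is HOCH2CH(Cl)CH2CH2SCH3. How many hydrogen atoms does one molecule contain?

Atom tally by fragment:
  HOCH2 → C:1 H:3 O:1
  CH(Cl) → C:1 H:1 Cl:1
  CH2 → C:1 H:2
  CH2SCH3 → C:2 H:5 S:1
Element totals:
  C: 5
  H: 11
  Cl: 1
  O: 1
  S: 1

11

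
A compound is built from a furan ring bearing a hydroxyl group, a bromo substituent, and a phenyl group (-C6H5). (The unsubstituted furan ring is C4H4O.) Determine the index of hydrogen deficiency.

7

Atom tally by fragment:
  furan ring core → C:4 H:4 O:1
  (− 3 ring H displaced by substituents)
  + OH → O:1 H:1
  + Br → Br:1
  + C6H5 → C:6 H:5
Element totals:
  C: 10
  H: 7
  Br: 1
  O: 2
Molecular formula: C10H7BrO2.
DoU = (2C + 2 + N − H − X) / 2 = (2·10 + 2 + 0 − 7 − 1) / 2 = 7.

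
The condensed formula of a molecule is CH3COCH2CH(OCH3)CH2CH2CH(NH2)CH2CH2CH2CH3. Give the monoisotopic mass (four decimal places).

215.1885

Element totals:
  C: 12
  H: 25
  N: 1
  O: 2
Molecular formula: C12H25NO2.
  M = 12(12.0) + 25(1.007825) + 14.003074 + 2(15.994915)
    = 144.000000 + 25.195625 + 14.003074 + 31.989830 = 215.188529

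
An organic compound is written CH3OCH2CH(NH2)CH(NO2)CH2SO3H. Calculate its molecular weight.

Element totals:
  C: 5
  H: 12
  N: 2
  O: 6
  S: 1
Molecular formula: C5H12N2O6S.
  M = 5(12.011) + 12(1.008) + 2(14.007) + 6(15.999) + 32.06
    = 60.055 + 12.096 + 28.014 + 95.994 + 32.060 = 228.219

228.22 g/mol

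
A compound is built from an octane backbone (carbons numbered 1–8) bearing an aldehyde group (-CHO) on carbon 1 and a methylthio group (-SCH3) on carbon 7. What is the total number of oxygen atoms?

1

Atom tally by fragment:
  OHCCH2 → C:2 H:3 O:1
  CH2 → C:1 H:2
  CH2 → C:1 H:2
  CH2 → C:1 H:2
  CH2 → C:1 H:2
  CH2 → C:1 H:2
  CH(SCH3) → C:2 H:4 S:1
  CH3 → C:1 H:3
Element totals:
  C: 10
  H: 20
  O: 1
  S: 1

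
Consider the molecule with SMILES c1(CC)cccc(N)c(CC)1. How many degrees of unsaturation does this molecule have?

4

Atom tally by fragment:
  benzene ring core → C:6 H:6
  (− 3 ring H displaced by substituents)
  + C2H5 → C:2 H:5
  + NH2 → N:1 H:2
  + C2H5 → C:2 H:5
Element totals:
  C: 10
  H: 15
  N: 1
Molecular formula: C10H15N.
DoU = (2C + 2 + N − H − X) / 2 = (2·10 + 2 + 1 − 15 − 0) / 2 = 4.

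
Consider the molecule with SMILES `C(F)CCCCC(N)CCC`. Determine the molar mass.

161.26 g/mol

Atom tally by fragment:
  FCH2 → C:1 H:2 F:1
  CH2 → C:1 H:2
  CH2 → C:1 H:2
  CH2 → C:1 H:2
  CH2 → C:1 H:2
  CH(NH2) → C:1 H:3 N:1
  CH2 → C:1 H:2
  CH2 → C:1 H:2
  CH3 → C:1 H:3
Element totals:
  C: 9
  H: 20
  F: 1
  N: 1
Molecular formula: C9H20FN.
  M = 9(12.011) + 20(1.008) + 18.998 + 14.007
    = 108.099 + 20.160 + 18.998 + 14.007 = 161.264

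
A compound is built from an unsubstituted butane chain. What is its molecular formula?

Atom tally by fragment:
  CH3 → C:1 H:3
  CH2 → C:1 H:2
  CH2 → C:1 H:2
  CH3 → C:1 H:3
Element totals:
  C: 4
  H: 10

C4H10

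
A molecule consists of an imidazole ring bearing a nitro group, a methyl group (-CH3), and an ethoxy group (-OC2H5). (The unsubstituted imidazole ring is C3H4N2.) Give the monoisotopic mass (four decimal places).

171.0644

Atom tally by fragment:
  imidazole ring core → C:3 H:4 N:2
  (− 3 ring H displaced by substituents)
  + NO2 → N:1 O:2
  + CH3 → C:1 H:3
  + OC2H5 → C:2 H:5 O:1
Element totals:
  C: 6
  H: 9
  N: 3
  O: 3
Molecular formula: C6H9N3O3.
  M = 6(12.0) + 9(1.007825) + 3(14.003074) + 3(15.994915)
    = 72.000000 + 9.070425 + 42.009222 + 47.984745 = 171.064392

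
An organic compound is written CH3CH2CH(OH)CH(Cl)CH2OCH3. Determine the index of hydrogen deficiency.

Atom tally by fragment:
  CH3 → C:1 H:3
  CH2 → C:1 H:2
  CH(OH) → C:1 H:2 O:1
  CH(Cl) → C:1 H:1 Cl:1
  CH2OCH3 → C:2 H:5 O:1
Element totals:
  C: 6
  H: 13
  Cl: 1
  O: 2
Molecular formula: C6H13ClO2.
DoU = (2C + 2 + N − H − X) / 2 = (2·6 + 2 + 0 − 13 − 1) / 2 = 0.

0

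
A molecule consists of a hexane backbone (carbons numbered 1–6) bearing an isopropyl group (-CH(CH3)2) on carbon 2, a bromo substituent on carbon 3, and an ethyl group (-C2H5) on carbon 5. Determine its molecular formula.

C11H23Br

Atom tally by fragment:
  CH3 → C:1 H:3
  CH(CH(CH3)2) → C:4 H:8
  CH(Br) → C:1 H:1 Br:1
  CH2 → C:1 H:2
  CH(C2H5) → C:3 H:6
  CH3 → C:1 H:3
Element totals:
  C: 11
  H: 23
  Br: 1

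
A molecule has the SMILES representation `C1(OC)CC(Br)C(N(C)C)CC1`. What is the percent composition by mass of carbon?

45.77%

Atom tally by fragment:
  cyclohexane ring core → C:6 H:12
  (− 3 ring H displaced by substituents)
  + OCH3 → C:1 H:3 O:1
  + Br → Br:1
  + N(CH3)2 → N:1 C:2 H:6
Element totals:
  C: 9
  H: 18
  Br: 1
  N: 1
  O: 1
Molecular formula: C9H18BrNO.
Molar mass = 236.153 g/mol.
Mass from C: 9 × 12.011 = 108.099 g/mol.
%C = 108.099 / 236.153 × 100 = 45.77%.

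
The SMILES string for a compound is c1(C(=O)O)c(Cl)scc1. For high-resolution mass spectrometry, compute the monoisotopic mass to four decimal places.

Atom tally by fragment:
  thiophene ring core → C:4 H:4 S:1
  (− 2 ring H displaced by substituents)
  + COOH → C:1 H:1 O:2
  + Cl → Cl:1
Element totals:
  C: 5
  H: 3
  Cl: 1
  O: 2
  S: 1
Molecular formula: C5H3ClO2S.
  M = 5(12.0) + 3(1.007825) + 34.968853 + 2(15.994915) + 31.972071
    = 60.000000 + 3.023475 + 34.968853 + 31.989830 + 31.972071 = 161.954229

161.9542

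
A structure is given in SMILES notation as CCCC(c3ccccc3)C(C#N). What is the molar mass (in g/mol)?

173.26 g/mol

Atom tally by fragment:
  CH3 → C:1 H:3
  CH2 → C:1 H:2
  CH2 → C:1 H:2
  CH(C6H5) → C:7 H:6
  CH2CN → C:2 H:2 N:1
Element totals:
  C: 12
  H: 15
  N: 1
Molecular formula: C12H15N.
  M = 12(12.011) + 15(1.008) + 14.007
    = 144.132 + 15.120 + 14.007 = 173.259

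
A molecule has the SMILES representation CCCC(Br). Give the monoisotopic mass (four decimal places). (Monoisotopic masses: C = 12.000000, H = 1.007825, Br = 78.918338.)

Atom tally by fragment:
  CH3 → C:1 H:3
  CH2 → C:1 H:2
  CH2 → C:1 H:2
  CH2Br → C:1 H:2 Br:1
Element totals:
  C: 4
  H: 9
  Br: 1
Molecular formula: C4H9Br.
  M = 4(12.0) + 9(1.007825) + 78.918338
    = 48.000000 + 9.070425 + 78.918338 = 135.988763

135.9888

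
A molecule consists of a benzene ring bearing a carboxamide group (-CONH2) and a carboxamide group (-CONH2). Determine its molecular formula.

Atom tally by fragment:
  benzene ring core → C:6 H:6
  (− 2 ring H displaced by substituents)
  + CONH2 → C:1 H:2 O:1 N:1
  + CONH2 → C:1 H:2 O:1 N:1
Element totals:
  C: 8
  H: 8
  N: 2
  O: 2

C8H8N2O2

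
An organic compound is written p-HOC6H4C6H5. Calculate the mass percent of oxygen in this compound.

9.40%

Element totals:
  C: 12
  H: 10
  O: 1
Molecular formula: C12H10O.
Molar mass = 170.211 g/mol.
Mass from O: 1 × 15.999 = 15.999 g/mol.
%O = 15.999 / 170.211 × 100 = 9.40%.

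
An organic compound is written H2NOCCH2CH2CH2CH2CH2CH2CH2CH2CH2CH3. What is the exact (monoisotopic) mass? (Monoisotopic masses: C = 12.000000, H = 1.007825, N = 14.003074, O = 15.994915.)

185.1780

Atom tally by fragment:
  H2NOCCH2 → C:2 H:4 O:1 N:1
  CH2 → C:1 H:2
  CH2 → C:1 H:2
  CH2 → C:1 H:2
  CH2 → C:1 H:2
  CH2 → C:1 H:2
  CH2 → C:1 H:2
  CH2 → C:1 H:2
  CH2 → C:1 H:2
  CH3 → C:1 H:3
Element totals:
  C: 11
  H: 23
  N: 1
  O: 1
Molecular formula: C11H23NO.
  M = 11(12.0) + 23(1.007825) + 14.003074 + 15.994915
    = 132.000000 + 23.179975 + 14.003074 + 15.994915 = 185.177964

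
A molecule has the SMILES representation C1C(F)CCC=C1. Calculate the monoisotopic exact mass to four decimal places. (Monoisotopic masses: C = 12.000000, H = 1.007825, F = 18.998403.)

Atom tally by fragment:
  cyclohexene ring core → C:6 H:10
  (− 1 ring H displaced by substituents)
  + F → F:1
Element totals:
  C: 6
  H: 9
  F: 1
Molecular formula: C6H9F.
  M = 6(12.0) + 9(1.007825) + 18.998403
    = 72.000000 + 9.070425 + 18.998403 = 100.068828

100.0688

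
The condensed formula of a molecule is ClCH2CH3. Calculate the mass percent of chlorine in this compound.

Atom tally by fragment:
  ClCH2 → C:1 H:2 Cl:1
  CH3 → C:1 H:3
Element totals:
  C: 2
  H: 5
  Cl: 1
Molecular formula: C2H5Cl.
Molar mass = 64.512 g/mol.
Mass from Cl: 1 × 35.45 = 35.450 g/mol.
%Cl = 35.450 / 64.512 × 100 = 54.95%.

54.95%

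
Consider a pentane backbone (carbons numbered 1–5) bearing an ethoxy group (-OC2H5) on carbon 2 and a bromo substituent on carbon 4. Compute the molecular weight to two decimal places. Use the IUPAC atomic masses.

Atom tally by fragment:
  CH3 → C:1 H:3
  CH(OC2H5) → C:3 H:6 O:1
  CH2 → C:1 H:2
  CH(Br) → C:1 H:1 Br:1
  CH3 → C:1 H:3
Element totals:
  C: 7
  H: 15
  Br: 1
  O: 1
Molecular formula: C7H15BrO.
  M = 7(12.011) + 15(1.008) + 79.904 + 15.999
    = 84.077 + 15.120 + 79.904 + 15.999 = 195.100

195.10 g/mol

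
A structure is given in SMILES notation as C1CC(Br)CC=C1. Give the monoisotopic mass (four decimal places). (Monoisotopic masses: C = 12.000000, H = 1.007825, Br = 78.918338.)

Atom tally by fragment:
  cyclohexene ring core → C:6 H:10
  (− 1 ring H displaced by substituents)
  + Br → Br:1
Element totals:
  C: 6
  H: 9
  Br: 1
Molecular formula: C6H9Br.
  M = 6(12.0) + 9(1.007825) + 78.918338
    = 72.000000 + 9.070425 + 78.918338 = 159.988763

159.9888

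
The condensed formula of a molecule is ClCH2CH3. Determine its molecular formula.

C2H5Cl

Element totals:
  C: 2
  H: 5
  Cl: 1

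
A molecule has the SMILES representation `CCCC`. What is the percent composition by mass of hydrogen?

Atom tally by fragment:
  CH3 → C:1 H:3
  CH2 → C:1 H:2
  CH2 → C:1 H:2
  CH3 → C:1 H:3
Element totals:
  C: 4
  H: 10
Molecular formula: C4H10.
Molar mass = 58.124 g/mol.
Mass from H: 10 × 1.008 = 10.080 g/mol.
%H = 10.080 / 58.124 × 100 = 17.34%.

17.34%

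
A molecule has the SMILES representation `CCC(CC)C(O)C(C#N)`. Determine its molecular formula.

C8H15NO

Atom tally by fragment:
  CH3 → C:1 H:3
  CH2 → C:1 H:2
  CH(C2H5) → C:3 H:6
  CH(OH) → C:1 H:2 O:1
  CH2CN → C:2 H:2 N:1
Element totals:
  C: 8
  H: 15
  N: 1
  O: 1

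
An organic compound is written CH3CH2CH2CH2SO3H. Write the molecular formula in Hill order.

C4H10O3S

Atom tally by fragment:
  CH3 → C:1 H:3
  CH2 → C:1 H:2
  CH2 → C:1 H:2
  CH2SO3H → C:1 H:3 S:1 O:3
Element totals:
  C: 4
  H: 10
  O: 3
  S: 1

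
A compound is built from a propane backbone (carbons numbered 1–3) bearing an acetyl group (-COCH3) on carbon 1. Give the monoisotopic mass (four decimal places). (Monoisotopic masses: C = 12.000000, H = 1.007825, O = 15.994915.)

86.0732

Atom tally by fragment:
  CH3COCH2 → C:3 H:5 O:1
  CH2 → C:1 H:2
  CH3 → C:1 H:3
Element totals:
  C: 5
  H: 10
  O: 1
Molecular formula: C5H10O.
  M = 5(12.0) + 10(1.007825) + 15.994915
    = 60.000000 + 10.078250 + 15.994915 = 86.073165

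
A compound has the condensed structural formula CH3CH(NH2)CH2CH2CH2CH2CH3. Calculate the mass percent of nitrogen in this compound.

Atom tally by fragment:
  CH3 → C:1 H:3
  CH(NH2) → C:1 H:3 N:1
  CH2 → C:1 H:2
  CH2 → C:1 H:2
  CH2 → C:1 H:2
  CH2 → C:1 H:2
  CH3 → C:1 H:3
Element totals:
  C: 7
  H: 17
  N: 1
Molecular formula: C7H17N.
Molar mass = 115.220 g/mol.
Mass from N: 1 × 14.007 = 14.007 g/mol.
%N = 14.007 / 115.220 × 100 = 12.16%.

12.16%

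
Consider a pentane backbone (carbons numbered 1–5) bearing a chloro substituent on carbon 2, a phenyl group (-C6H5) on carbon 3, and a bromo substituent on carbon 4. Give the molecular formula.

Atom tally by fragment:
  CH3 → C:1 H:3
  CH(Cl) → C:1 H:1 Cl:1
  CH(C6H5) → C:7 H:6
  CH(Br) → C:1 H:1 Br:1
  CH3 → C:1 H:3
Element totals:
  C: 11
  H: 14
  Br: 1
  Cl: 1

C11H14BrCl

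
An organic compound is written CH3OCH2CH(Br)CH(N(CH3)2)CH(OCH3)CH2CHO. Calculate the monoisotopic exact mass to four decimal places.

281.0627

Element totals:
  C: 10
  H: 20
  Br: 1
  N: 1
  O: 3
Molecular formula: C10H20BrNO3.
  M = 10(12.0) + 20(1.007825) + 78.918338 + 14.003074 + 3(15.994915)
    = 120.000000 + 20.156500 + 78.918338 + 14.003074 + 47.984745 = 281.062657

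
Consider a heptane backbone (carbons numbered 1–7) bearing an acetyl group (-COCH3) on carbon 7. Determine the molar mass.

Atom tally by fragment:
  CH3 → C:1 H:3
  CH2 → C:1 H:2
  CH2 → C:1 H:2
  CH2 → C:1 H:2
  CH2 → C:1 H:2
  CH2 → C:1 H:2
  CH2COCH3 → C:3 H:5 O:1
Element totals:
  C: 9
  H: 18
  O: 1
Molecular formula: C9H18O.
  M = 9(12.011) + 18(1.008) + 15.999
    = 108.099 + 18.144 + 15.999 = 142.242

142.24 g/mol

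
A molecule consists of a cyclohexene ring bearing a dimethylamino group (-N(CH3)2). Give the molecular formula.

C8H15N

Atom tally by fragment:
  cyclohexene ring core → C:6 H:10
  (− 1 ring H displaced by substituents)
  + N(CH3)2 → N:1 C:2 H:6
Element totals:
  C: 8
  H: 15
  N: 1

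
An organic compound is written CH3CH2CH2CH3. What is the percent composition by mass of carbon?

Atom tally by fragment:
  CH3 → C:1 H:3
  CH2 → C:1 H:2
  CH2 → C:1 H:2
  CH3 → C:1 H:3
Element totals:
  C: 4
  H: 10
Molecular formula: C4H10.
Molar mass = 58.124 g/mol.
Mass from C: 4 × 12.011 = 48.044 g/mol.
%C = 48.044 / 58.124 × 100 = 82.66%.

82.66%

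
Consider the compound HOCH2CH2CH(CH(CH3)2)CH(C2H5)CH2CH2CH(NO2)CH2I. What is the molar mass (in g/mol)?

371.26 g/mol

Atom tally by fragment:
  HOCH2CH2 → C:2 H:5 O:1
  CH(CH(CH3)2) → C:4 H:8
  CH(C2H5) → C:3 H:6
  CH2 → C:1 H:2
  CH2 → C:1 H:2
  CH(NO2) → C:1 H:1 N:1 O:2
  CH2I → C:1 H:2 I:1
Element totals:
  C: 13
  H: 26
  I: 1
  N: 1
  O: 3
Molecular formula: C13H26INO3.
  M = 13(12.011) + 26(1.008) + 126.904 + 14.007 + 3(15.999)
    = 156.143 + 26.208 + 126.904 + 14.007 + 47.997 = 371.259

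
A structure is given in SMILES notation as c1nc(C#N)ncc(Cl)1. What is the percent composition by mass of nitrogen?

Atom tally by fragment:
  pyrimidine ring core → C:4 H:4 N:2
  (− 2 ring H displaced by substituents)
  + CN → C:1 N:1
  + Cl → Cl:1
Element totals:
  C: 5
  H: 2
  Cl: 1
  N: 3
Molecular formula: C5H2ClN3.
Molar mass = 139.542 g/mol.
Mass from N: 3 × 14.007 = 42.021 g/mol.
%N = 42.021 / 139.542 × 100 = 30.11%.

30.11%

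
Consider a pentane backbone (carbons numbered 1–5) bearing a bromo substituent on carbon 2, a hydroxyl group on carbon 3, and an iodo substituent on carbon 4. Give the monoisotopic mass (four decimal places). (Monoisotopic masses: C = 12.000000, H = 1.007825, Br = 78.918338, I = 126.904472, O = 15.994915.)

Atom tally by fragment:
  CH3 → C:1 H:3
  CH(Br) → C:1 H:1 Br:1
  CH(OH) → C:1 H:2 O:1
  CH(I) → C:1 H:1 I:1
  CH3 → C:1 H:3
Element totals:
  C: 5
  H: 10
  Br: 1
  I: 1
  O: 1
Molecular formula: C5H10BrIO.
  M = 5(12.0) + 10(1.007825) + 78.918338 + 126.904472 + 15.994915
    = 60.000000 + 10.078250 + 78.918338 + 126.904472 + 15.994915 = 291.895975

291.8960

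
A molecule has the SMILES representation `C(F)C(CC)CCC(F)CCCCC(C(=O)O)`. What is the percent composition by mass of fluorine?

Atom tally by fragment:
  FCH2 → C:1 H:2 F:1
  CH(C2H5) → C:3 H:6
  CH2 → C:1 H:2
  CH2 → C:1 H:2
  CH(F) → C:1 H:1 F:1
  CH2 → C:1 H:2
  CH2 → C:1 H:2
  CH2 → C:1 H:2
  CH2 → C:1 H:2
  CH2COOH → C:2 H:3 O:2
Element totals:
  C: 13
  H: 24
  F: 2
  O: 2
Molecular formula: C13H24F2O2.
Molar mass = 250.329 g/mol.
Mass from F: 2 × 18.998 = 37.996 g/mol.
%F = 37.996 / 250.329 × 100 = 15.18%.

15.18%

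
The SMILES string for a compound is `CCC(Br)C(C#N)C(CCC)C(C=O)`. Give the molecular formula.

C11H18BrNO

Atom tally by fragment:
  CH3 → C:1 H:3
  CH2 → C:1 H:2
  CH(Br) → C:1 H:1 Br:1
  CH(CN) → C:2 H:1 N:1
  CH(CH2CH2CH3) → C:4 H:8
  CH2CHO → C:2 H:3 O:1
Element totals:
  C: 11
  H: 18
  Br: 1
  N: 1
  O: 1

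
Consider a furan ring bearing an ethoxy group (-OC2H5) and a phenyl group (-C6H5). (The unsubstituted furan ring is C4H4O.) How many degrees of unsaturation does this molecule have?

7

Atom tally by fragment:
  furan ring core → C:4 H:4 O:1
  (− 2 ring H displaced by substituents)
  + OC2H5 → C:2 H:5 O:1
  + C6H5 → C:6 H:5
Element totals:
  C: 12
  H: 12
  O: 2
Molecular formula: C12H12O2.
DoU = (2C + 2 + N − H − X) / 2 = (2·12 + 2 + 0 − 12 − 0) / 2 = 7.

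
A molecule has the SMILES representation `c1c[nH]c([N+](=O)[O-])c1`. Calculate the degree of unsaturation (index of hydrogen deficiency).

4

Atom tally by fragment:
  pyrrole ring core → C:4 H:5 N:1
  (− 1 ring H displaced by substituents)
  + NO2 → N:1 O:2
Element totals:
  C: 4
  H: 4
  N: 2
  O: 2
Molecular formula: C4H4N2O2.
DoU = (2C + 2 + N − H − X) / 2 = (2·4 + 2 + 2 − 4 − 0) / 2 = 4.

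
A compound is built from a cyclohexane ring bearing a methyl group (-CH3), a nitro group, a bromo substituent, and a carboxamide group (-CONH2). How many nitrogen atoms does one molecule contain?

2

Atom tally by fragment:
  cyclohexane ring core → C:6 H:12
  (− 4 ring H displaced by substituents)
  + CH3 → C:1 H:3
  + NO2 → N:1 O:2
  + Br → Br:1
  + CONH2 → C:1 H:2 O:1 N:1
Element totals:
  C: 8
  H: 13
  Br: 1
  N: 2
  O: 3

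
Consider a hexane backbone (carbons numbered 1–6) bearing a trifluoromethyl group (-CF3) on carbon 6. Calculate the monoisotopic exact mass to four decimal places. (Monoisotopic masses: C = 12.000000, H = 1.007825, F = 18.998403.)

Atom tally by fragment:
  CH3 → C:1 H:3
  CH2 → C:1 H:2
  CH2 → C:1 H:2
  CH2 → C:1 H:2
  CH2 → C:1 H:2
  CH2CF3 → C:2 H:2 F:3
Element totals:
  C: 7
  H: 13
  F: 3
Molecular formula: C7H13F3.
  M = 7(12.0) + 13(1.007825) + 3(18.998403)
    = 84.000000 + 13.101725 + 56.995209 = 154.096934

154.0969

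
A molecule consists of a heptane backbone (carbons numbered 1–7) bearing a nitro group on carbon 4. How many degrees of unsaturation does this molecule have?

1

Atom tally by fragment:
  CH3 → C:1 H:3
  CH2 → C:1 H:2
  CH2 → C:1 H:2
  CH(NO2) → C:1 H:1 N:1 O:2
  CH2 → C:1 H:2
  CH2 → C:1 H:2
  CH3 → C:1 H:3
Element totals:
  C: 7
  H: 15
  N: 1
  O: 2
Molecular formula: C7H15NO2.
DoU = (2C + 2 + N − H − X) / 2 = (2·7 + 2 + 1 − 15 − 0) / 2 = 1.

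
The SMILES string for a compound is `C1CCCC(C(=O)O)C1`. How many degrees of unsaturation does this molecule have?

2

Atom tally by fragment:
  cyclohexane ring core → C:6 H:12
  (− 1 ring H displaced by substituents)
  + COOH → C:1 H:1 O:2
Element totals:
  C: 7
  H: 12
  O: 2
Molecular formula: C7H12O2.
DoU = (2C + 2 + N − H − X) / 2 = (2·7 + 2 + 0 − 12 − 0) / 2 = 2.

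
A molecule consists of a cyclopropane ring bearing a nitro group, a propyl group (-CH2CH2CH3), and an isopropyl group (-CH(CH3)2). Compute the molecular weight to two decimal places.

171.24 g/mol

Atom tally by fragment:
  cyclopropane ring core → C:3 H:6
  (− 3 ring H displaced by substituents)
  + NO2 → N:1 O:2
  + CH2CH2CH3 → C:3 H:7
  + CH(CH3)2 → C:3 H:7
Element totals:
  C: 9
  H: 17
  N: 1
  O: 2
Molecular formula: C9H17NO2.
  M = 9(12.011) + 17(1.008) + 14.007 + 2(15.999)
    = 108.099 + 17.136 + 14.007 + 31.998 = 171.240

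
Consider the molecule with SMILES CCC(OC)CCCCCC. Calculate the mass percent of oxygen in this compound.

Atom tally by fragment:
  CH3 → C:1 H:3
  CH2 → C:1 H:2
  CH(OCH3) → C:2 H:4 O:1
  CH2 → C:1 H:2
  CH2 → C:1 H:2
  CH2 → C:1 H:2
  CH2 → C:1 H:2
  CH2 → C:1 H:2
  CH3 → C:1 H:3
Element totals:
  C: 10
  H: 22
  O: 1
Molecular formula: C10H22O.
Molar mass = 158.285 g/mol.
Mass from O: 1 × 15.999 = 15.999 g/mol.
%O = 15.999 / 158.285 × 100 = 10.11%.

10.11%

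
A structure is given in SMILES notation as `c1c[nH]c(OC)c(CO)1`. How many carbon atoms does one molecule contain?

Atom tally by fragment:
  pyrrole ring core → C:4 H:5 N:1
  (− 2 ring H displaced by substituents)
  + OCH3 → C:1 H:3 O:1
  + CH2OH → C:1 H:3 O:1
Element totals:
  C: 6
  H: 9
  N: 1
  O: 2

6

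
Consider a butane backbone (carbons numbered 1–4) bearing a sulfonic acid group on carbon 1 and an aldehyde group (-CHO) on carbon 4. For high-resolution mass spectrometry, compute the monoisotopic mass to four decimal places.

Atom tally by fragment:
  HO3SCH2 → C:1 H:3 S:1 O:3
  CH2 → C:1 H:2
  CH2 → C:1 H:2
  CH2CHO → C:2 H:3 O:1
Element totals:
  C: 5
  H: 10
  O: 4
  S: 1
Molecular formula: C5H10O4S.
  M = 5(12.0) + 10(1.007825) + 4(15.994915) + 31.972071
    = 60.000000 + 10.078250 + 63.979660 + 31.972071 = 166.029981

166.0300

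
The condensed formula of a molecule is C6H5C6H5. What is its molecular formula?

Element totals:
  C: 12
  H: 10

C12H10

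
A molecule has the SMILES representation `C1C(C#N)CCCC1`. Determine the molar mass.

Atom tally by fragment:
  cyclohexane ring core → C:6 H:12
  (− 1 ring H displaced by substituents)
  + CN → C:1 N:1
Element totals:
  C: 7
  H: 11
  N: 1
Molecular formula: C7H11N.
  M = 7(12.011) + 11(1.008) + 14.007
    = 84.077 + 11.088 + 14.007 = 109.172

109.17 g/mol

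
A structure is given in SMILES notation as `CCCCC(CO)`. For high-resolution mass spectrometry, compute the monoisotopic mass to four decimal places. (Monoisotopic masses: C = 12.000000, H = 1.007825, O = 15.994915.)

Atom tally by fragment:
  CH3 → C:1 H:3
  CH2 → C:1 H:2
  CH2 → C:1 H:2
  CH2 → C:1 H:2
  CH2CH2OH → C:2 H:5 O:1
Element totals:
  C: 6
  H: 14
  O: 1
Molecular formula: C6H14O.
  M = 6(12.0) + 14(1.007825) + 15.994915
    = 72.000000 + 14.109550 + 15.994915 = 102.104465

102.1045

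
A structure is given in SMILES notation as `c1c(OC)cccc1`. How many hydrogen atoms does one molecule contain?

Atom tally by fragment:
  benzene ring core → C:6 H:6
  (− 1 ring H displaced by substituents)
  + OCH3 → C:1 H:3 O:1
Element totals:
  C: 7
  H: 8
  O: 1

8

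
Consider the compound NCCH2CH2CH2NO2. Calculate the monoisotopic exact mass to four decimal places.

Atom tally by fragment:
  NCCH2 → C:2 H:2 N:1
  CH2 → C:1 H:2
  CH2NO2 → C:1 H:2 N:1 O:2
Element totals:
  C: 4
  H: 6
  N: 2
  O: 2
Molecular formula: C4H6N2O2.
  M = 4(12.0) + 6(1.007825) + 2(14.003074) + 2(15.994915)
    = 48.000000 + 6.046950 + 28.006148 + 31.989830 = 114.042928

114.0429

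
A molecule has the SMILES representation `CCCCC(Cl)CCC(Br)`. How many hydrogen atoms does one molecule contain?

Atom tally by fragment:
  CH3 → C:1 H:3
  CH2 → C:1 H:2
  CH2 → C:1 H:2
  CH2 → C:1 H:2
  CH(Cl) → C:1 H:1 Cl:1
  CH2 → C:1 H:2
  CH2 → C:1 H:2
  CH2Br → C:1 H:2 Br:1
Element totals:
  C: 8
  H: 16
  Br: 1
  Cl: 1

16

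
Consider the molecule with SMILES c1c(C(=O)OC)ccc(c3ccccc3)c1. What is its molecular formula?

C14H12O2

Atom tally by fragment:
  benzene ring core → C:6 H:6
  (− 2 ring H displaced by substituents)
  + COOCH3 → C:2 H:3 O:2
  + C6H5 → C:6 H:5
Element totals:
  C: 14
  H: 12
  O: 2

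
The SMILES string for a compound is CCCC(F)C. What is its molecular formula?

C5H11F

Atom tally by fragment:
  CH3 → C:1 H:3
  CH2 → C:1 H:2
  CH2 → C:1 H:2
  CH(F) → C:1 H:1 F:1
  CH3 → C:1 H:3
Element totals:
  C: 5
  H: 11
  F: 1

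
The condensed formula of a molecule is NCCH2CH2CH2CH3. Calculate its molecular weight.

Element totals:
  C: 5
  H: 9
  N: 1
Molecular formula: C5H9N.
  M = 5(12.011) + 9(1.008) + 14.007
    = 60.055 + 9.072 + 14.007 = 83.134

83.13 g/mol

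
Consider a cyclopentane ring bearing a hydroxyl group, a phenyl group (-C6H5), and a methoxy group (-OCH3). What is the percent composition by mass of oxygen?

16.64%

Atom tally by fragment:
  cyclopentane ring core → C:5 H:10
  (− 3 ring H displaced by substituents)
  + OH → O:1 H:1
  + C6H5 → C:6 H:5
  + OCH3 → C:1 H:3 O:1
Element totals:
  C: 12
  H: 16
  O: 2
Molecular formula: C12H16O2.
Molar mass = 192.258 g/mol.
Mass from O: 2 × 15.999 = 31.998 g/mol.
%O = 31.998 / 192.258 × 100 = 16.64%.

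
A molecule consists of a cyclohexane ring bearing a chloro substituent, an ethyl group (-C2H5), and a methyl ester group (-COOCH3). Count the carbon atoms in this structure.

Atom tally by fragment:
  cyclohexane ring core → C:6 H:12
  (− 3 ring H displaced by substituents)
  + Cl → Cl:1
  + C2H5 → C:2 H:5
  + COOCH3 → C:2 H:3 O:2
Element totals:
  C: 10
  H: 17
  Cl: 1
  O: 2

10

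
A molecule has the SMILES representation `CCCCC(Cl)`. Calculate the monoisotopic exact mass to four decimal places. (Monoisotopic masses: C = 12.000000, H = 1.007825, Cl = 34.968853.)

106.0549

Atom tally by fragment:
  CH3 → C:1 H:3
  CH2 → C:1 H:2
  CH2 → C:1 H:2
  CH2 → C:1 H:2
  CH2Cl → C:1 H:2 Cl:1
Element totals:
  C: 5
  H: 11
  Cl: 1
Molecular formula: C5H11Cl.
  M = 5(12.0) + 11(1.007825) + 34.968853
    = 60.000000 + 11.086075 + 34.968853 = 106.054928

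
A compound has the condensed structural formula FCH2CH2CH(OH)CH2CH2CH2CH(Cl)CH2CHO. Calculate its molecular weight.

210.67 g/mol

Atom tally by fragment:
  FCH2 → C:1 H:2 F:1
  CH2 → C:1 H:2
  CH(OH) → C:1 H:2 O:1
  CH2 → C:1 H:2
  CH2 → C:1 H:2
  CH2 → C:1 H:2
  CH(Cl) → C:1 H:1 Cl:1
  CH2CHO → C:2 H:3 O:1
Element totals:
  C: 9
  H: 16
  Cl: 1
  F: 1
  O: 2
Molecular formula: C9H16ClFO2.
  M = 9(12.011) + 16(1.008) + 35.45 + 18.998 + 2(15.999)
    = 108.099 + 16.128 + 35.450 + 18.998 + 31.998 = 210.673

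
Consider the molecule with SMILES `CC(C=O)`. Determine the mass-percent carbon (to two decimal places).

Atom tally by fragment:
  CH3 → C:1 H:3
  CH2CHO → C:2 H:3 O:1
Element totals:
  C: 3
  H: 6
  O: 1
Molecular formula: C3H6O.
Molar mass = 58.080 g/mol.
Mass from C: 3 × 12.011 = 36.033 g/mol.
%C = 36.033 / 58.080 × 100 = 62.04%.

62.04%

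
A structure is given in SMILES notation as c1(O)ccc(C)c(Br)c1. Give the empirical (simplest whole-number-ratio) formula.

C7H7BrO

Atom tally by fragment:
  benzene ring core → C:6 H:6
  (− 3 ring H displaced by substituents)
  + OH → O:1 H:1
  + CH3 → C:1 H:3
  + Br → Br:1
Element totals:
  C: 7
  H: 7
  Br: 1
  O: 1
Molecular formula: C7H7BrO.
gcd of subscripts (1, 7, 7, 1) = 1, so the empirical formula equals the molecular formula.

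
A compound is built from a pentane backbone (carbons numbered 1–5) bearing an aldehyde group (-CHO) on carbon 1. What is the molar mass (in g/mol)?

Atom tally by fragment:
  OHCCH2 → C:2 H:3 O:1
  CH2 → C:1 H:2
  CH2 → C:1 H:2
  CH2 → C:1 H:2
  CH3 → C:1 H:3
Element totals:
  C: 6
  H: 12
  O: 1
Molecular formula: C6H12O.
  M = 6(12.011) + 12(1.008) + 15.999
    = 72.066 + 12.096 + 15.999 = 100.161

100.16 g/mol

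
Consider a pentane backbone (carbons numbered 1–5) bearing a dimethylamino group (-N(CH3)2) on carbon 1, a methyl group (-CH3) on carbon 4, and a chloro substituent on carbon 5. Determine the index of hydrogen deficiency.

Atom tally by fragment:
  (CH3)2NCH2 → C:3 H:8 N:1
  CH2 → C:1 H:2
  CH2 → C:1 H:2
  CH(CH3) → C:2 H:4
  CH2Cl → C:1 H:2 Cl:1
Element totals:
  C: 8
  H: 18
  Cl: 1
  N: 1
Molecular formula: C8H18ClN.
DoU = (2C + 2 + N − H − X) / 2 = (2·8 + 2 + 1 − 18 − 1) / 2 = 0.

0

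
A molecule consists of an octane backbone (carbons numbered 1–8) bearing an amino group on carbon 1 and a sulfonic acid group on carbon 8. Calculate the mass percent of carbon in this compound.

45.91%

Atom tally by fragment:
  H2NCH2 → C:1 H:4 N:1
  CH2 → C:1 H:2
  CH2 → C:1 H:2
  CH2 → C:1 H:2
  CH2 → C:1 H:2
  CH2 → C:1 H:2
  CH2 → C:1 H:2
  CH2SO3H → C:1 H:3 S:1 O:3
Element totals:
  C: 8
  H: 19
  N: 1
  O: 3
  S: 1
Molecular formula: C8H19NO3S.
Molar mass = 209.304 g/mol.
Mass from C: 8 × 12.011 = 96.088 g/mol.
%C = 96.088 / 209.304 × 100 = 45.91%.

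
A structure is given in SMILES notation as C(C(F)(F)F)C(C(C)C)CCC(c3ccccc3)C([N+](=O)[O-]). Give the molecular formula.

Atom tally by fragment:
  F3CCH2 → C:2 H:2 F:3
  CH(CH(CH3)2) → C:4 H:8
  CH2 → C:1 H:2
  CH2 → C:1 H:2
  CH(C6H5) → C:7 H:6
  CH2NO2 → C:1 H:2 N:1 O:2
Element totals:
  C: 16
  H: 22
  F: 3
  N: 1
  O: 2

C16H22F3NO2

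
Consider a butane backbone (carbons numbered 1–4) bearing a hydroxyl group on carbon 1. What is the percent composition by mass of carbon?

Atom tally by fragment:
  HOCH2 → C:1 H:3 O:1
  CH2 → C:1 H:2
  CH2 → C:1 H:2
  CH3 → C:1 H:3
Element totals:
  C: 4
  H: 10
  O: 1
Molecular formula: C4H10O.
Molar mass = 74.123 g/mol.
Mass from C: 4 × 12.011 = 48.044 g/mol.
%C = 48.044 / 74.123 × 100 = 64.82%.

64.82%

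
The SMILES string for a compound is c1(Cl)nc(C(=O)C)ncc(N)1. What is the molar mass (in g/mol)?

171.58 g/mol

Atom tally by fragment:
  pyrimidine ring core → C:4 H:4 N:2
  (− 3 ring H displaced by substituents)
  + Cl → Cl:1
  + COCH3 → C:2 H:3 O:1
  + NH2 → N:1 H:2
Element totals:
  C: 6
  H: 6
  Cl: 1
  N: 3
  O: 1
Molecular formula: C6H6ClN3O.
  M = 6(12.011) + 6(1.008) + 35.45 + 3(14.007) + 15.999
    = 72.066 + 6.048 + 35.450 + 42.021 + 15.999 = 171.584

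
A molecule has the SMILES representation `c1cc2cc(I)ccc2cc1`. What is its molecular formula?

Atom tally by fragment:
  naphthalene ring system core → C:10 H:8
  (− 1 ring H displaced by substituents)
  + I → I:1
Element totals:
  C: 10
  H: 7
  I: 1

C10H7I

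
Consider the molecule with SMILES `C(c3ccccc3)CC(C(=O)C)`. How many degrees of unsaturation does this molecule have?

5

Atom tally by fragment:
  C6H5CH2 → C:7 H:7
  CH2 → C:1 H:2
  CH2COCH3 → C:3 H:5 O:1
Element totals:
  C: 11
  H: 14
  O: 1
Molecular formula: C11H14O.
DoU = (2C + 2 + N − H − X) / 2 = (2·11 + 2 + 0 − 14 − 0) / 2 = 5.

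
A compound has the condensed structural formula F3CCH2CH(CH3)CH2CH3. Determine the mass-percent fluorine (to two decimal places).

Element totals:
  C: 6
  H: 11
  F: 3
Molecular formula: C6H11F3.
Molar mass = 140.148 g/mol.
Mass from F: 3 × 18.998 = 56.994 g/mol.
%F = 56.994 / 140.148 × 100 = 40.67%.

40.67%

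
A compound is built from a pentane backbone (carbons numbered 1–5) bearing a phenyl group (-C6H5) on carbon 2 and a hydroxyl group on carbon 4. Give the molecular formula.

C11H16O

Atom tally by fragment:
  CH3 → C:1 H:3
  CH(C6H5) → C:7 H:6
  CH2 → C:1 H:2
  CH(OH) → C:1 H:2 O:1
  CH3 → C:1 H:3
Element totals:
  C: 11
  H: 16
  O: 1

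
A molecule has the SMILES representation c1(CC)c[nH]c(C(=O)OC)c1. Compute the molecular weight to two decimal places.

153.18 g/mol

Atom tally by fragment:
  pyrrole ring core → C:4 H:5 N:1
  (− 2 ring H displaced by substituents)
  + C2H5 → C:2 H:5
  + COOCH3 → C:2 H:3 O:2
Element totals:
  C: 8
  H: 11
  N: 1
  O: 2
Molecular formula: C8H11NO2.
  M = 8(12.011) + 11(1.008) + 14.007 + 2(15.999)
    = 96.088 + 11.088 + 14.007 + 31.998 = 153.181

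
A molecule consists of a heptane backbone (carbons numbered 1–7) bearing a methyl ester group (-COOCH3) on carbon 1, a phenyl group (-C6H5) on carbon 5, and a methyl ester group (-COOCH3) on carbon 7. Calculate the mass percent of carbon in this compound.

Atom tally by fragment:
  CH3OOCCH2 → C:3 H:5 O:2
  CH2 → C:1 H:2
  CH2 → C:1 H:2
  CH2 → C:1 H:2
  CH(C6H5) → C:7 H:6
  CH2 → C:1 H:2
  CH2COOCH3 → C:3 H:5 O:2
Element totals:
  C: 17
  H: 24
  O: 4
Molecular formula: C17H24O4.
Molar mass = 292.375 g/mol.
Mass from C: 17 × 12.011 = 204.187 g/mol.
%C = 204.187 / 292.375 × 100 = 69.84%.

69.84%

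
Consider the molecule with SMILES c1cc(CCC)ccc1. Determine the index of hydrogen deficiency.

Atom tally by fragment:
  benzene ring core → C:6 H:6
  (− 1 ring H displaced by substituents)
  + CH2CH2CH3 → C:3 H:7
Element totals:
  C: 9
  H: 12
Molecular formula: C9H12.
DoU = (2C + 2 + N − H − X) / 2 = (2·9 + 2 + 0 − 12 − 0) / 2 = 4.

4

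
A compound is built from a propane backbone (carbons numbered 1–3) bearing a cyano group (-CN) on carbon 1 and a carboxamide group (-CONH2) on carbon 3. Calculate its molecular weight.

Atom tally by fragment:
  NCCH2 → C:2 H:2 N:1
  CH2 → C:1 H:2
  CH2CONH2 → C:2 H:4 O:1 N:1
Element totals:
  C: 5
  H: 8
  N: 2
  O: 1
Molecular formula: C5H8N2O.
  M = 5(12.011) + 8(1.008) + 2(14.007) + 15.999
    = 60.055 + 8.064 + 28.014 + 15.999 = 112.132

112.13 g/mol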